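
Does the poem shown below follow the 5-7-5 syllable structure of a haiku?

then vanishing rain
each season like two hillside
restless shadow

No

Line 1: "then vanishing rain": 1+3+1 = 5 ✓
Line 2: "each season like two hillside": 1+2+1+1+2 = 7 ✓
Line 3: "restless shadow": 2+2 = 4 (expected 5)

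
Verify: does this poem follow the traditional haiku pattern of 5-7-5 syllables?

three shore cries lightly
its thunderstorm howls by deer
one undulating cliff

No

Line 1: "three shore cries lightly": 1+1+1+2 = 5 ✓
Line 2: "its thunderstorm howls by deer": 1+3+1+1+1 = 7 ✓
Line 3: "one undulating cliff": 1+4+1 = 6 (expected 5)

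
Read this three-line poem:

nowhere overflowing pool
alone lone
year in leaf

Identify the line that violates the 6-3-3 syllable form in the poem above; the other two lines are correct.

Line 1

Line 1: "nowhere overflowing pool": 2+4+1 = 7 (expected 6)
Line 2: "alone lone": 2+1 = 3 ✓
Line 3: "year in leaf": 1+1+1 = 3 ✓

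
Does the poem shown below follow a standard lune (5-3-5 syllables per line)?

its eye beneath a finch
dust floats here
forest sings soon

Line 1: its (1), eye (1), beneath (2), a (1), finch (1) → 6 (expected 5)
Line 2: dust (1), floats (1), here (1) → 3 ✓
Line 3: forest (2), sings (1), soon (1) → 4 (expected 5)

No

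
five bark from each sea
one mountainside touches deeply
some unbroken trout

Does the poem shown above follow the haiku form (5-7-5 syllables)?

No

Line 1: five(1) + bark(1) + from(1) + each(1) + sea(1) = 5 ✓
Line 2: one(1) + mountainside(3) + touches(2) + deeply(2) = 8 (expected 7)
Line 3: some(1) + unbroken(3) + trout(1) = 5 ✓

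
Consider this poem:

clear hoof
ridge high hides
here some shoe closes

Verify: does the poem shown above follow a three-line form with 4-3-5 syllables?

No

Line 1: "clear hoof": 1+1 = 2 (expected 4)
Line 2: "ridge high hides": 1+1+1 = 3 ✓
Line 3: "here some shoe closes": 1+1+1+2 = 5 ✓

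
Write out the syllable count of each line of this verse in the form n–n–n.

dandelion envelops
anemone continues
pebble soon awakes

7–7–5

Line 1: "dandelion envelops": 4+3 = 7
Line 2: "anemone continues": 4+3 = 7
Line 3: "pebble soon awakes": 2+1+2 = 5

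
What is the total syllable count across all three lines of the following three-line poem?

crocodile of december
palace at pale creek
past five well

Line 1: crocodile(3) + of(1) + december(3) = 7
Line 2: palace(2) + at(1) + pale(1) + creek(1) = 5
Line 3: past(1) + five(1) + well(1) = 3
Total: 7 + 5 + 3 = 15

15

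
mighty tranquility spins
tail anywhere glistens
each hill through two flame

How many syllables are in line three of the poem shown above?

5

Line three: "each hill through two flame": 1+1+1+1+1 = 5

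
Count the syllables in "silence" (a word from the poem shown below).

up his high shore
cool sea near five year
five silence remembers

"silence" has 2 syllables.

2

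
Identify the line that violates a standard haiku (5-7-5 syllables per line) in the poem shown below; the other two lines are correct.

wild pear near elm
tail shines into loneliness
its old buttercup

Line 1

Line 1: "wild pear near elm": 1+1+1+1 = 4 (expected 5)
Line 2: "tail shines into loneliness": 1+1+2+3 = 7 ✓
Line 3: "its old buttercup": 1+1+3 = 5 ✓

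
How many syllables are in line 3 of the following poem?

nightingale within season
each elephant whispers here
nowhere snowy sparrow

6

Line 3: nowhere (2), snowy (2), sparrow (2) → 6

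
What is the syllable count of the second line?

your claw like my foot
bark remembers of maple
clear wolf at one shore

7

The second line: bark(1) + remembers(3) + of(1) + maple(2) = 7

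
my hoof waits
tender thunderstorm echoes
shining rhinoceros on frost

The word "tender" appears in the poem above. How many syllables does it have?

2

"tender" has 2 syllables.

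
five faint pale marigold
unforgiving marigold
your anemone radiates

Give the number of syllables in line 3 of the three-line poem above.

8

Line 3: your (1), anemone (4), radiates (3) → 8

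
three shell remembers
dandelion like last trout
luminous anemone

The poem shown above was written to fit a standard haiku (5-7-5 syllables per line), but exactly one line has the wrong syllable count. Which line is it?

The third line

Line 1: "three shell remembers": 1+1+3 = 5 ✓
Line 2: "dandelion like last trout": 4+1+1+1 = 7 ✓
Line 3: "luminous anemone": 3+4 = 7 (expected 5)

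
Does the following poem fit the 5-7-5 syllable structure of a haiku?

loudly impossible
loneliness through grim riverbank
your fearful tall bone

No

Line 1: loudly (2), impossible (4) → 6 (expected 5)
Line 2: loneliness (3), through (1), grim (1), riverbank (3) → 8 (expected 7)
Line 3: your (1), fearful (2), tall (1), bone (1) → 5 ✓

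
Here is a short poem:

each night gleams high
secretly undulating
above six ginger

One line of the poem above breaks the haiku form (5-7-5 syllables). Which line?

The first line

Line 1: "each night gleams high": 1+1+1+1 = 4 (expected 5)
Line 2: "secretly undulating": 3+4 = 7 ✓
Line 3: "above six ginger": 2+1+2 = 5 ✓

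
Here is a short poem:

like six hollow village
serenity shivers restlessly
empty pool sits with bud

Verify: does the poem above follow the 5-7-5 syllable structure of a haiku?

No

Line 1: "like six hollow village": 1+1+2+2 = 6 (expected 5)
Line 2: "serenity shivers restlessly": 4+2+3 = 9 (expected 7)
Line 3: "empty pool sits with bud": 2+1+1+1+1 = 6 (expected 5)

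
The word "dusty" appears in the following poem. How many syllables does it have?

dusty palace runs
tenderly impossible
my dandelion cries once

"dusty" has 2 syllables.

2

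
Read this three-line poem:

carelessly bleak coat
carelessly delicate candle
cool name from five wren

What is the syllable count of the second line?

The second line: carelessly(3) + delicate(3) + candle(2) = 8

8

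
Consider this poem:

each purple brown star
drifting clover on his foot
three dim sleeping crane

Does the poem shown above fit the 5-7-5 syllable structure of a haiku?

Yes

Line 1: "each purple brown star": 1+2+1+1 = 5 ✓
Line 2: "drifting clover on his foot": 2+2+1+1+1 = 7 ✓
Line 3: "three dim sleeping crane": 1+1+2+1 = 5 ✓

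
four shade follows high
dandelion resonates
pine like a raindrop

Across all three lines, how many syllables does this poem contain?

17

Line 1: four(1) + shade(1) + follows(2) + high(1) = 5
Line 2: dandelion(4) + resonates(3) = 7
Line 3: pine(1) + like(1) + a(1) + raindrop(2) = 5
Total: 5 + 7 + 5 = 17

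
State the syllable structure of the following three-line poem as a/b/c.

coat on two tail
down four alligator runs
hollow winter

4/7/4

Line 1: coat(1) + on(1) + two(1) + tail(1) = 4
Line 2: down(1) + four(1) + alligator(4) + runs(1) = 7
Line 3: hollow(2) + winter(2) = 4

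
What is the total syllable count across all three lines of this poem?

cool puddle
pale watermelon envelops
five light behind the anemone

Line 1: cool (1), puddle (2) → 3
Line 2: pale (1), watermelon (4), envelops (3) → 8
Line 3: five (1), light (1), behind (2), the (1), anemone (4) → 9
Total: 3 + 8 + 9 = 20

20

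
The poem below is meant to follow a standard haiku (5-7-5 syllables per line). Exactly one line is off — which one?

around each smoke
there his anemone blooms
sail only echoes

Line 1

Line 1: around (2), each (1), smoke (1) → 4 (expected 5)
Line 2: there (1), his (1), anemone (4), blooms (1) → 7 ✓
Line 3: sail (1), only (2), echoes (2) → 5 ✓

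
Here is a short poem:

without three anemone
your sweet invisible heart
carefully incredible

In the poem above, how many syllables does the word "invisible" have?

4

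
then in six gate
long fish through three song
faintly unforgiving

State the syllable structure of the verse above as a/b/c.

4/5/6

Line 1: then (1), in (1), six (1), gate (1) → 4
Line 2: long (1), fish (1), through (1), three (1), song (1) → 5
Line 3: faintly (2), unforgiving (4) → 6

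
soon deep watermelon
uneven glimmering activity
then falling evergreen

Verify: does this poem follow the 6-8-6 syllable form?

Line 1: soon (1), deep (1), watermelon (4) → 6 ✓
Line 2: uneven (3), glimmering (3), activity (4) → 10 (expected 8)
Line 3: then (1), falling (2), evergreen (3) → 6 ✓

No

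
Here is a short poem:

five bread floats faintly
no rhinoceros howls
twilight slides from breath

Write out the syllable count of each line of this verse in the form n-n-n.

Line 1: five(1) + bread(1) + floats(1) + faintly(2) = 5
Line 2: no(1) + rhinoceros(4) + howls(1) = 6
Line 3: twilight(2) + slides(1) + from(1) + breath(1) = 5

5-6-5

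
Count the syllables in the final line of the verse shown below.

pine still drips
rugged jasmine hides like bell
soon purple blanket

5

The final line: "soon purple blanket": 1+2+2 = 5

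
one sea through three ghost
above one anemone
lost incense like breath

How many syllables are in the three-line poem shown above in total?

Line 1: "one sea through three ghost": 1+1+1+1+1 = 5
Line 2: "above one anemone": 2+1+4 = 7
Line 3: "lost incense like breath": 1+2+1+1 = 5
Total: 5 + 7 + 5 = 17

17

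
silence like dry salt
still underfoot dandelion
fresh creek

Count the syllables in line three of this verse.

Line three: "fresh creek": 1+1 = 2

2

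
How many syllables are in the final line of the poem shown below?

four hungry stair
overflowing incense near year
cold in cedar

4

The final line: cold (1), in (1), cedar (2) → 4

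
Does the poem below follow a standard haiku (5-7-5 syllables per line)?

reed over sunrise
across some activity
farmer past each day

Line 1: "reed over sunrise": 1+2+2 = 5 ✓
Line 2: "across some activity": 2+1+4 = 7 ✓
Line 3: "farmer past each day": 2+1+1+1 = 5 ✓

Yes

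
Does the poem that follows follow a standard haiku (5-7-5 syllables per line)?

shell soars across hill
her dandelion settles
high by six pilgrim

Line 1: "shell soars across hill": 1+1+2+1 = 5 ✓
Line 2: "her dandelion settles": 1+4+2 = 7 ✓
Line 3: "high by six pilgrim": 1+1+1+2 = 5 ✓

Yes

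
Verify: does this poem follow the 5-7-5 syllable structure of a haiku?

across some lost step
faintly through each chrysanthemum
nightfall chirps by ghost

Line 1: "across some lost step": 2+1+1+1 = 5 ✓
Line 2: "faintly through each chrysanthemum": 2+1+1+4 = 8 (expected 7)
Line 3: "nightfall chirps by ghost": 2+1+1+1 = 5 ✓

No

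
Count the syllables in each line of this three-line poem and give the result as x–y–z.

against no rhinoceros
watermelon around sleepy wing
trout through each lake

7–9–4

Line 1: against(2) + no(1) + rhinoceros(4) = 7
Line 2: watermelon(4) + around(2) + sleepy(2) + wing(1) = 9
Line 3: trout(1) + through(1) + each(1) + lake(1) = 4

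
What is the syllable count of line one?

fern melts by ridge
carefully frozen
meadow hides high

Line one: fern(1) + melts(1) + by(1) + ridge(1) = 4

4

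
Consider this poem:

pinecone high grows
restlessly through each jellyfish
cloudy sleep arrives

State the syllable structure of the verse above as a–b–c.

Line 1: "pinecone high grows": 2+1+1 = 4
Line 2: "restlessly through each jellyfish": 3+1+1+3 = 8
Line 3: "cloudy sleep arrives": 2+1+2 = 5

4–8–5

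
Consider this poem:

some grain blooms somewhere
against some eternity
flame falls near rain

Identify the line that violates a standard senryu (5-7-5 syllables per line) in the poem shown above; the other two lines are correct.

Line 1: some(1) + grain(1) + blooms(1) + somewhere(2) = 5 ✓
Line 2: against(2) + some(1) + eternity(4) = 7 ✓
Line 3: flame(1) + falls(1) + near(1) + rain(1) = 4 (expected 5)

The third line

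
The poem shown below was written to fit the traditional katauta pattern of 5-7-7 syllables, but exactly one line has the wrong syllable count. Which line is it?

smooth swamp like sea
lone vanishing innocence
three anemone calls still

Line 1

Line 1: smooth (1), swamp (1), like (1), sea (1) → 4 (expected 5)
Line 2: lone (1), vanishing (3), innocence (3) → 7 ✓
Line 3: three (1), anemone (4), calls (1), still (1) → 7 ✓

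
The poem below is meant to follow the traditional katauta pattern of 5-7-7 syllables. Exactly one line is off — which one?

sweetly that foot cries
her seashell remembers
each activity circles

Line 2

Line 1: sweetly (2), that (1), foot (1), cries (1) → 5 ✓
Line 2: her (1), seashell (2), remembers (3) → 6 (expected 7)
Line 3: each (1), activity (4), circles (2) → 7 ✓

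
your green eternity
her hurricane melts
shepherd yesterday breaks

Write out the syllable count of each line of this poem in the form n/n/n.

6/5/6

Line 1: your (1), green (1), eternity (4) → 6
Line 2: her (1), hurricane (3), melts (1) → 5
Line 3: shepherd (2), yesterday (3), breaks (1) → 6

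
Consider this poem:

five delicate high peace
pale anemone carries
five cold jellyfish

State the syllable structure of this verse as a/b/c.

Line 1: five(1) + delicate(3) + high(1) + peace(1) = 6
Line 2: pale(1) + anemone(4) + carries(2) = 7
Line 3: five(1) + cold(1) + jellyfish(3) = 5

6/7/5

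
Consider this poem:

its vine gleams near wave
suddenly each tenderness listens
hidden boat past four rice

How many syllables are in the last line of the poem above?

The last line: "hidden boat past four rice": 2+1+1+1+1 = 6

6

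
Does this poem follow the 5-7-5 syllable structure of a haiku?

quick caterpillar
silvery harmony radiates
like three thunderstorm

No

Line 1: "quick caterpillar": 1+4 = 5 ✓
Line 2: "silvery harmony radiates": 3+3+3 = 9 (expected 7)
Line 3: "like three thunderstorm": 1+1+3 = 5 ✓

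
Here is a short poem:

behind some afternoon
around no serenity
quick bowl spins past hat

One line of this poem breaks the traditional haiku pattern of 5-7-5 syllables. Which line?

Line 1: behind(2) + some(1) + afternoon(3) = 6 (expected 5)
Line 2: around(2) + no(1) + serenity(4) = 7 ✓
Line 3: quick(1) + bowl(1) + spins(1) + past(1) + hat(1) = 5 ✓

Line 1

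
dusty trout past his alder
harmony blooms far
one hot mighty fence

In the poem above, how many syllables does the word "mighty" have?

"mighty" has 2 syllables.

2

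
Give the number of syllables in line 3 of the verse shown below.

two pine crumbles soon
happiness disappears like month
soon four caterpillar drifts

Line 3: "soon four caterpillar drifts": 1+1+4+1 = 7

7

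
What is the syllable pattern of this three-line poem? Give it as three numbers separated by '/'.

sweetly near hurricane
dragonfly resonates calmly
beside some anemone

6/8/7

Line 1: sweetly (2), near (1), hurricane (3) → 6
Line 2: dragonfly (3), resonates (3), calmly (2) → 8
Line 3: beside (2), some (1), anemone (4) → 7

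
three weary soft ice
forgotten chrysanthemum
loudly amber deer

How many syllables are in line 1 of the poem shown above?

5

Line 1: three (1), weary (2), soft (1), ice (1) → 5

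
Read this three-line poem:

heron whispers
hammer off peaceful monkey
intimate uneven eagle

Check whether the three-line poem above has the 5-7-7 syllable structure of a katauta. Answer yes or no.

No

Line 1: heron (2), whispers (2) → 4 (expected 5)
Line 2: hammer (2), off (1), peaceful (2), monkey (2) → 7 ✓
Line 3: intimate (3), uneven (3), eagle (2) → 8 (expected 7)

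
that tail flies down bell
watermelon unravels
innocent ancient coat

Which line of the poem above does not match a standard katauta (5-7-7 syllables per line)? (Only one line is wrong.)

Line 1: that(1) + tail(1) + flies(1) + down(1) + bell(1) = 5 ✓
Line 2: watermelon(4) + unravels(3) = 7 ✓
Line 3: innocent(3) + ancient(2) + coat(1) = 6 (expected 7)

Line 3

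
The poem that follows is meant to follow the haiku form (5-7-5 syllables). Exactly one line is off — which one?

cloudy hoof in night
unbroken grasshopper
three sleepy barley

The second line

Line 1: "cloudy hoof in night": 2+1+1+1 = 5 ✓
Line 2: "unbroken grasshopper": 3+3 = 6 (expected 7)
Line 3: "three sleepy barley": 1+2+2 = 5 ✓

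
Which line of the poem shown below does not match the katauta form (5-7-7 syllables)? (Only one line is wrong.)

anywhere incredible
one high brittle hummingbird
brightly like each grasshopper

Line 1: anywhere (3), incredible (4) → 7 (expected 5)
Line 2: one (1), high (1), brittle (2), hummingbird (3) → 7 ✓
Line 3: brightly (2), like (1), each (1), grasshopper (3) → 7 ✓

The first line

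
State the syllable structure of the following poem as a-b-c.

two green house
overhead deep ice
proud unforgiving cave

Line 1: "two green house": 1+1+1 = 3
Line 2: "overhead deep ice": 3+1+1 = 5
Line 3: "proud unforgiving cave": 1+4+1 = 6

3-5-6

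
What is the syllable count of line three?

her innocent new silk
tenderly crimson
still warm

Line three: "still warm": 1+1 = 2

2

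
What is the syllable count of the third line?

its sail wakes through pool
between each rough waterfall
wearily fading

The third line: "wearily fading": 3+2 = 5

5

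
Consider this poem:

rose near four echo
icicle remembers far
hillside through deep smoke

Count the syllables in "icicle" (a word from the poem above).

3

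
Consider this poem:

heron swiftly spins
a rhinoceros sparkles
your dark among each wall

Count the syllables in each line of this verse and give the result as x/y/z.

Line 1: heron (2), swiftly (2), spins (1) → 5
Line 2: a (1), rhinoceros (4), sparkles (2) → 7
Line 3: your (1), dark (1), among (2), each (1), wall (1) → 6

5/7/6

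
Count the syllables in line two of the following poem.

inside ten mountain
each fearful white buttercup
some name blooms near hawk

Line two: each(1) + fearful(2) + white(1) + buttercup(3) = 7

7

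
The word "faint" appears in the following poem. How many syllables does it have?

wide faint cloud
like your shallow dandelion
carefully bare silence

1

"faint" has 1 syllable.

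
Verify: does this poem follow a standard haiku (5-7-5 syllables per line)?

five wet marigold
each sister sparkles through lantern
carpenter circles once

No

Line 1: five (1), wet (1), marigold (3) → 5 ✓
Line 2: each (1), sister (2), sparkles (2), through (1), lantern (2) → 8 (expected 7)
Line 3: carpenter (3), circles (2), once (1) → 6 (expected 5)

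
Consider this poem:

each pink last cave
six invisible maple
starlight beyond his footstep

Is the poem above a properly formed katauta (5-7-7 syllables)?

Line 1: each(1) + pink(1) + last(1) + cave(1) = 4 (expected 5)
Line 2: six(1) + invisible(4) + maple(2) = 7 ✓
Line 3: starlight(2) + beyond(2) + his(1) + footstep(2) = 7 ✓

No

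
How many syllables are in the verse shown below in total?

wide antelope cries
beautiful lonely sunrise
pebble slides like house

17

Line 1: wide(1) + antelope(3) + cries(1) = 5
Line 2: beautiful(3) + lonely(2) + sunrise(2) = 7
Line 3: pebble(2) + slides(1) + like(1) + house(1) = 5
Total: 5 + 7 + 5 = 17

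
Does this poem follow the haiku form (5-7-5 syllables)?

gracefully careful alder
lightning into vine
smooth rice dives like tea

No

Line 1: gracefully (3), careful (2), alder (2) → 7 (expected 5)
Line 2: lightning (2), into (2), vine (1) → 5 (expected 7)
Line 3: smooth (1), rice (1), dives (1), like (1), tea (1) → 5 ✓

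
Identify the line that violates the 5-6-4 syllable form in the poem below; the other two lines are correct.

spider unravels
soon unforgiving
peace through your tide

Line 1: spider (2), unravels (3) → 5 ✓
Line 2: soon (1), unforgiving (4) → 5 (expected 6)
Line 3: peace (1), through (1), your (1), tide (1) → 4 ✓

The second line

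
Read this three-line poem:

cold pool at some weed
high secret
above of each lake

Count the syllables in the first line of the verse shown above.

The first line: "cold pool at some weed": 1+1+1+1+1 = 5

5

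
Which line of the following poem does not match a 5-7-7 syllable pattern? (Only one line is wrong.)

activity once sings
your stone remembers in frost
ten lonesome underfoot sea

The first line

Line 1: activity(4) + once(1) + sings(1) = 6 (expected 5)
Line 2: your(1) + stone(1) + remembers(3) + in(1) + frost(1) = 7 ✓
Line 3: ten(1) + lonesome(2) + underfoot(3) + sea(1) = 7 ✓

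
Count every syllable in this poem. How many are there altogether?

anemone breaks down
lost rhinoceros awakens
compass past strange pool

Line 1: "anemone breaks down": 4+1+1 = 6
Line 2: "lost rhinoceros awakens": 1+4+3 = 8
Line 3: "compass past strange pool": 2+1+1+1 = 5
Total: 6 + 8 + 5 = 19

19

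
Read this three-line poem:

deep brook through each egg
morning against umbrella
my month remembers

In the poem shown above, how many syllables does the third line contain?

The third line: my (1), month (1), remembers (3) → 5

5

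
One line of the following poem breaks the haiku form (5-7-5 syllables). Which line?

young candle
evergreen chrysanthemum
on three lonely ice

Line 1: "young candle": 1+2 = 3 (expected 5)
Line 2: "evergreen chrysanthemum": 3+4 = 7 ✓
Line 3: "on three lonely ice": 1+1+2+1 = 5 ✓

The first line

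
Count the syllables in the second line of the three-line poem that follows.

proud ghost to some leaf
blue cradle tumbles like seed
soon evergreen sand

The second line: blue(1) + cradle(2) + tumbles(2) + like(1) + seed(1) = 7

7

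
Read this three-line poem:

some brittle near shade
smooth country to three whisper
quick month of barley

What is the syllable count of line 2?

Line 2: "smooth country to three whisper": 1+2+1+1+2 = 7

7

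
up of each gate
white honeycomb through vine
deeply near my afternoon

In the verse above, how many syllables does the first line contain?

4

The first line: "up of each gate": 1+1+1+1 = 4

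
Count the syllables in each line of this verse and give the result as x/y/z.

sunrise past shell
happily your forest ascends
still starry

4/8/3

Line 1: sunrise(2) + past(1) + shell(1) = 4
Line 2: happily(3) + your(1) + forest(2) + ascends(2) = 8
Line 3: still(1) + starry(2) = 3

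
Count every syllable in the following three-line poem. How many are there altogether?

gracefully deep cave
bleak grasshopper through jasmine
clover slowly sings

Line 1: gracefully (3), deep (1), cave (1) → 5
Line 2: bleak (1), grasshopper (3), through (1), jasmine (2) → 7
Line 3: clover (2), slowly (2), sings (1) → 5
Total: 5 + 7 + 5 = 17

17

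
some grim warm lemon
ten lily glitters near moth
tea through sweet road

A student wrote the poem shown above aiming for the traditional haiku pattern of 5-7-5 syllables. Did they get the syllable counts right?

No

Line 1: some(1) + grim(1) + warm(1) + lemon(2) = 5 ✓
Line 2: ten(1) + lily(2) + glitters(2) + near(1) + moth(1) = 7 ✓
Line 3: tea(1) + through(1) + sweet(1) + road(1) = 4 (expected 5)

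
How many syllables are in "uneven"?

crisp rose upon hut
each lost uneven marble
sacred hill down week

"uneven" has 3 syllables.

3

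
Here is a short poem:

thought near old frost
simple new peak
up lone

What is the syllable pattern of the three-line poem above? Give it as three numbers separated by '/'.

Line 1: thought(1) + near(1) + old(1) + frost(1) = 4
Line 2: simple(2) + new(1) + peak(1) = 4
Line 3: up(1) + lone(1) = 2

4/4/2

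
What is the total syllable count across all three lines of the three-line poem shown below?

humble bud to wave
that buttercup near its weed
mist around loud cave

Line 1: humble(2) + bud(1) + to(1) + wave(1) = 5
Line 2: that(1) + buttercup(3) + near(1) + its(1) + weed(1) = 7
Line 3: mist(1) + around(2) + loud(1) + cave(1) = 5
Total: 5 + 7 + 5 = 17

17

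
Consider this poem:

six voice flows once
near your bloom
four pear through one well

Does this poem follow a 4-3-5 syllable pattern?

Line 1: six (1), voice (1), flows (1), once (1) → 4 ✓
Line 2: near (1), your (1), bloom (1) → 3 ✓
Line 3: four (1), pear (1), through (1), one (1), well (1) → 5 ✓

Yes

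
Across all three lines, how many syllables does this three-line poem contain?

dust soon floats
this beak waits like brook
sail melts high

Line 1: "dust soon floats": 1+1+1 = 3
Line 2: "this beak waits like brook": 1+1+1+1+1 = 5
Line 3: "sail melts high": 1+1+1 = 3
Total: 3 + 5 + 3 = 11

11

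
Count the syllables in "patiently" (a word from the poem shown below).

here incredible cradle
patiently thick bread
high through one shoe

3

"patiently" has 3 syllables.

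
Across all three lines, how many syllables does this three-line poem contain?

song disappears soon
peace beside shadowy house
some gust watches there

Line 1: song (1), disappears (3), soon (1) → 5
Line 2: peace (1), beside (2), shadowy (3), house (1) → 7
Line 3: some (1), gust (1), watches (2), there (1) → 5
Total: 5 + 7 + 5 = 17

17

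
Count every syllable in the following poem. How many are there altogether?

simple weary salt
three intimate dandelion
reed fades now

Line 1: simple (2), weary (2), salt (1) → 5
Line 2: three (1), intimate (3), dandelion (4) → 8
Line 3: reed (1), fades (1), now (1) → 3
Total: 5 + 8 + 3 = 16

16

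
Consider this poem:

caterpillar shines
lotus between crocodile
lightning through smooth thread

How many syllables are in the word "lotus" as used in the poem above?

2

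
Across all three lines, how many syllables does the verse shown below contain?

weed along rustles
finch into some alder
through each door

Line 1: "weed along rustles": 1+2+2 = 5
Line 2: "finch into some alder": 1+2+1+2 = 6
Line 3: "through each door": 1+1+1 = 3
Total: 5 + 6 + 3 = 14

14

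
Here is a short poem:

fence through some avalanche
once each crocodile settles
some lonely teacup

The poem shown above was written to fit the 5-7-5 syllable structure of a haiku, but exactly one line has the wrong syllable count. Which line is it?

Line 1: fence (1), through (1), some (1), avalanche (3) → 6 (expected 5)
Line 2: once (1), each (1), crocodile (3), settles (2) → 7 ✓
Line 3: some (1), lonely (2), teacup (2) → 5 ✓

The first line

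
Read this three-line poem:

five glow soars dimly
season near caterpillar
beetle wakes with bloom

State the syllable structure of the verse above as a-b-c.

5-7-5

Line 1: five(1) + glow(1) + soars(1) + dimly(2) = 5
Line 2: season(2) + near(1) + caterpillar(4) = 7
Line 3: beetle(2) + wakes(1) + with(1) + bloom(1) = 5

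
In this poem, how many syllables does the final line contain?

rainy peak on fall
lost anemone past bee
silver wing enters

5

The final line: silver(2) + wing(1) + enters(2) = 5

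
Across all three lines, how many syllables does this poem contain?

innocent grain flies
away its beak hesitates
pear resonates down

17

Line 1: innocent(3) + grain(1) + flies(1) = 5
Line 2: away(2) + its(1) + beak(1) + hesitates(3) = 7
Line 3: pear(1) + resonates(3) + down(1) = 5
Total: 5 + 7 + 5 = 17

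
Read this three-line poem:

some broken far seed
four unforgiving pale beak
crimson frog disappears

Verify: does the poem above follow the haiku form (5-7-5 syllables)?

No

Line 1: "some broken far seed": 1+2+1+1 = 5 ✓
Line 2: "four unforgiving pale beak": 1+4+1+1 = 7 ✓
Line 3: "crimson frog disappears": 2+1+3 = 6 (expected 5)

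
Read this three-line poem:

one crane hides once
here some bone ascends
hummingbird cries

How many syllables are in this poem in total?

Line 1: one(1) + crane(1) + hides(1) + once(1) = 4
Line 2: here(1) + some(1) + bone(1) + ascends(2) = 5
Line 3: hummingbird(3) + cries(1) = 4
Total: 4 + 5 + 4 = 13

13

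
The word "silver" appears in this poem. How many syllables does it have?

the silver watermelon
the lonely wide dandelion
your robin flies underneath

"silver" has 2 syllables.

2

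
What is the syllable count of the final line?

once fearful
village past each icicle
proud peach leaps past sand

5

The final line: proud (1), peach (1), leaps (1), past (1), sand (1) → 5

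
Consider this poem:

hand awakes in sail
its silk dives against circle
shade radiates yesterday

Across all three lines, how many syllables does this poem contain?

Line 1: hand(1) + awakes(2) + in(1) + sail(1) = 5
Line 2: its(1) + silk(1) + dives(1) + against(2) + circle(2) = 7
Line 3: shade(1) + radiates(3) + yesterday(3) = 7
Total: 5 + 7 + 7 = 19

19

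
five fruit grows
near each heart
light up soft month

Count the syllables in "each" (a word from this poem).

1

"each" has 1 syllable.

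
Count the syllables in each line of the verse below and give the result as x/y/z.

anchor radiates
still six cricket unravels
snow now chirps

5/7/3

Line 1: "anchor radiates": 2+3 = 5
Line 2: "still six cricket unravels": 1+1+2+3 = 7
Line 3: "snow now chirps": 1+1+1 = 3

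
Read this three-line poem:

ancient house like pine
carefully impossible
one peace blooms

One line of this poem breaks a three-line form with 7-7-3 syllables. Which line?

Line 1: "ancient house like pine": 2+1+1+1 = 5 (expected 7)
Line 2: "carefully impossible": 3+4 = 7 ✓
Line 3: "one peace blooms": 1+1+1 = 3 ✓

Line 1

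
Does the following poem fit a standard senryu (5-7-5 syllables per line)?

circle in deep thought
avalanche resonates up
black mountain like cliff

Yes

Line 1: "circle in deep thought": 2+1+1+1 = 5 ✓
Line 2: "avalanche resonates up": 3+3+1 = 7 ✓
Line 3: "black mountain like cliff": 1+2+1+1 = 5 ✓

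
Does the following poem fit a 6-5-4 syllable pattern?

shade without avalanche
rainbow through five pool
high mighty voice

Yes

Line 1: shade(1) + without(2) + avalanche(3) = 6 ✓
Line 2: rainbow(2) + through(1) + five(1) + pool(1) = 5 ✓
Line 3: high(1) + mighty(2) + voice(1) = 4 ✓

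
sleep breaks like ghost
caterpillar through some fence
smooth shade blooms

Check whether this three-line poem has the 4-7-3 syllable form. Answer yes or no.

Line 1: "sleep breaks like ghost": 1+1+1+1 = 4 ✓
Line 2: "caterpillar through some fence": 4+1+1+1 = 7 ✓
Line 3: "smooth shade blooms": 1+1+1 = 3 ✓

Yes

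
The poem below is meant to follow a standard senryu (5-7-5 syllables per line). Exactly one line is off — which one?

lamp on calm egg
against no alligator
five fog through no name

Line 1: lamp(1) + on(1) + calm(1) + egg(1) = 4 (expected 5)
Line 2: against(2) + no(1) + alligator(4) = 7 ✓
Line 3: five(1) + fog(1) + through(1) + no(1) + name(1) = 5 ✓

The first line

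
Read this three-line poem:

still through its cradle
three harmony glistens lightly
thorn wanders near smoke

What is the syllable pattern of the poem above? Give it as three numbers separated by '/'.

5/8/5

Line 1: still (1), through (1), its (1), cradle (2) → 5
Line 2: three (1), harmony (3), glistens (2), lightly (2) → 8
Line 3: thorn (1), wanders (2), near (1), smoke (1) → 5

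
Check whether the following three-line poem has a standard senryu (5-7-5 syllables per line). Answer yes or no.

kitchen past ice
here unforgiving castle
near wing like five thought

No

Line 1: kitchen(2) + past(1) + ice(1) = 4 (expected 5)
Line 2: here(1) + unforgiving(4) + castle(2) = 7 ✓
Line 3: near(1) + wing(1) + like(1) + five(1) + thought(1) = 5 ✓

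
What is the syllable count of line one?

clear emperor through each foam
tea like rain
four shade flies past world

7

Line one: clear (1), emperor (3), through (1), each (1), foam (1) → 7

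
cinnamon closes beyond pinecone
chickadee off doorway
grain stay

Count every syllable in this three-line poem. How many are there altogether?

Line 1: cinnamon(3) + closes(2) + beyond(2) + pinecone(2) = 9
Line 2: chickadee(3) + off(1) + doorway(2) = 6
Line 3: grain(1) + stay(1) = 2
Total: 9 + 6 + 2 = 17

17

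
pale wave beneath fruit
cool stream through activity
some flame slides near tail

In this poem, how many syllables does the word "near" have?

"near" has 1 syllable.

1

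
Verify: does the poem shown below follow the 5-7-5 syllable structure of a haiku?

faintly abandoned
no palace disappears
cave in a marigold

Line 1: faintly(2) + abandoned(3) = 5 ✓
Line 2: no(1) + palace(2) + disappears(3) = 6 (expected 7)
Line 3: cave(1) + in(1) + a(1) + marigold(3) = 6 (expected 5)

No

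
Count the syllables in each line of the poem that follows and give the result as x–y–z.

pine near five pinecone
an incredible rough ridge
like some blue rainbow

Line 1: "pine near five pinecone": 1+1+1+2 = 5
Line 2: "an incredible rough ridge": 1+4+1+1 = 7
Line 3: "like some blue rainbow": 1+1+1+2 = 5

5–7–5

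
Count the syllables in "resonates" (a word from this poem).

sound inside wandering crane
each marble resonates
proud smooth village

3

"resonates" has 3 syllables.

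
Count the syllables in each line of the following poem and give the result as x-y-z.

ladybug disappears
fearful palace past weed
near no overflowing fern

Line 1: "ladybug disappears": 3+3 = 6
Line 2: "fearful palace past weed": 2+2+1+1 = 6
Line 3: "near no overflowing fern": 1+1+4+1 = 7

6-6-7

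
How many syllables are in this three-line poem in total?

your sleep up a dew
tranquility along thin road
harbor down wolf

Line 1: "your sleep up a dew": 1+1+1+1+1 = 5
Line 2: "tranquility along thin road": 4+2+1+1 = 8
Line 3: "harbor down wolf": 2+1+1 = 4
Total: 5 + 8 + 4 = 17

17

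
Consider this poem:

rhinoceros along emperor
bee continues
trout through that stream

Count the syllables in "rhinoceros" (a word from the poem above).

4

"rhinoceros" has 4 syllables.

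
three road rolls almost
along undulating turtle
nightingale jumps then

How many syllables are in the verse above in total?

Line 1: "three road rolls almost": 1+1+1+2 = 5
Line 2: "along undulating turtle": 2+4+2 = 8
Line 3: "nightingale jumps then": 3+1+1 = 5
Total: 5 + 8 + 5 = 18

18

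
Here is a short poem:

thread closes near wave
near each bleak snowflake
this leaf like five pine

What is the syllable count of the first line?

5

The first line: thread (1), closes (2), near (1), wave (1) → 5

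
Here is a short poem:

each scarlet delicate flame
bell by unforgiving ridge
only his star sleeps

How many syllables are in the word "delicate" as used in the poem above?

3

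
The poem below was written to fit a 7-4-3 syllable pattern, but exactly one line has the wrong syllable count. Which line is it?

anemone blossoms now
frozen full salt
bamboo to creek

The third line

Line 1: anemone (4), blossoms (2), now (1) → 7 ✓
Line 2: frozen (2), full (1), salt (1) → 4 ✓
Line 3: bamboo (2), to (1), creek (1) → 4 (expected 3)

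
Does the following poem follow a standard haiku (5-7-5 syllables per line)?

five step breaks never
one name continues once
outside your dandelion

Line 1: "five step breaks never": 1+1+1+2 = 5 ✓
Line 2: "one name continues once": 1+1+3+1 = 6 (expected 7)
Line 3: "outside your dandelion": 2+1+4 = 7 (expected 5)

No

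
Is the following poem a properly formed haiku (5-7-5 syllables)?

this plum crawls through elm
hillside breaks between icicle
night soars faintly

Line 1: this(1) + plum(1) + crawls(1) + through(1) + elm(1) = 5 ✓
Line 2: hillside(2) + breaks(1) + between(2) + icicle(3) = 8 (expected 7)
Line 3: night(1) + soars(1) + faintly(2) = 4 (expected 5)

No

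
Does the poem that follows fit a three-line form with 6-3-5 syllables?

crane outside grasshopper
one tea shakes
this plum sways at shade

Yes

Line 1: crane (1), outside (2), grasshopper (3) → 6 ✓
Line 2: one (1), tea (1), shakes (1) → 3 ✓
Line 3: this (1), plum (1), sways (1), at (1), shade (1) → 5 ✓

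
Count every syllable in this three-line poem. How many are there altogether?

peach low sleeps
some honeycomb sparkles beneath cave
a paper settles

Line 1: "peach low sleeps": 1+1+1 = 3
Line 2: "some honeycomb sparkles beneath cave": 1+3+2+2+1 = 9
Line 3: "a paper settles": 1+2+2 = 5
Total: 3 + 9 + 5 = 17

17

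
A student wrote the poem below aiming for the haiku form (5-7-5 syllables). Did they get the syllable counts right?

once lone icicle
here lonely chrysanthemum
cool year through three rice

Yes

Line 1: once(1) + lone(1) + icicle(3) = 5 ✓
Line 2: here(1) + lonely(2) + chrysanthemum(4) = 7 ✓
Line 3: cool(1) + year(1) + through(1) + three(1) + rice(1) = 5 ✓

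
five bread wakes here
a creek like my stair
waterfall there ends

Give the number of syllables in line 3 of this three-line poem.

5

Line 3: "waterfall there ends": 3+1+1 = 5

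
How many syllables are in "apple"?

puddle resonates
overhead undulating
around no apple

2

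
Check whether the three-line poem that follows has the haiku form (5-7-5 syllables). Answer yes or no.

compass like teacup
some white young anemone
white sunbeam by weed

Yes

Line 1: compass(2) + like(1) + teacup(2) = 5 ✓
Line 2: some(1) + white(1) + young(1) + anemone(4) = 7 ✓
Line 3: white(1) + sunbeam(2) + by(1) + weed(1) = 5 ✓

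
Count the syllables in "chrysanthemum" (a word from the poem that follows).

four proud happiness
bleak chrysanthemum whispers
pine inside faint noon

"chrysanthemum" has 4 syllables.

4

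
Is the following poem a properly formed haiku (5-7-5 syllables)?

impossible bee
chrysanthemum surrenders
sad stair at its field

Line 1: "impossible bee": 4+1 = 5 ✓
Line 2: "chrysanthemum surrenders": 4+3 = 7 ✓
Line 3: "sad stair at its field": 1+1+1+1+1 = 5 ✓

Yes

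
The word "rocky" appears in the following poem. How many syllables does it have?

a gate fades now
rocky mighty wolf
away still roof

2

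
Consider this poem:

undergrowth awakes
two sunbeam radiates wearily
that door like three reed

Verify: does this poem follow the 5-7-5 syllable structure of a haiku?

Line 1: undergrowth (3), awakes (2) → 5 ✓
Line 2: two (1), sunbeam (2), radiates (3), wearily (3) → 9 (expected 7)
Line 3: that (1), door (1), like (1), three (1), reed (1) → 5 ✓

No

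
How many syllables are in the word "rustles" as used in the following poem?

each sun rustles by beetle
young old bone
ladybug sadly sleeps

2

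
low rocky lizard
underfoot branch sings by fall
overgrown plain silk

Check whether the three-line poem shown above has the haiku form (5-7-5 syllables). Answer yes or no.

Yes

Line 1: low (1), rocky (2), lizard (2) → 5 ✓
Line 2: underfoot (3), branch (1), sings (1), by (1), fall (1) → 7 ✓
Line 3: overgrown (3), plain (1), silk (1) → 5 ✓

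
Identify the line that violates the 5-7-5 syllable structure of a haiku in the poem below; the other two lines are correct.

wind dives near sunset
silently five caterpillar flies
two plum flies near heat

Line 1: wind (1), dives (1), near (1), sunset (2) → 5 ✓
Line 2: silently (3), five (1), caterpillar (4), flies (1) → 9 (expected 7)
Line 3: two (1), plum (1), flies (1), near (1), heat (1) → 5 ✓

Line 2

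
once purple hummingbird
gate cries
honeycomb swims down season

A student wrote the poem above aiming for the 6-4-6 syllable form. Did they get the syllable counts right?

Line 1: once (1), purple (2), hummingbird (3) → 6 ✓
Line 2: gate (1), cries (1) → 2 (expected 4)
Line 3: honeycomb (3), swims (1), down (1), season (2) → 7 (expected 6)

No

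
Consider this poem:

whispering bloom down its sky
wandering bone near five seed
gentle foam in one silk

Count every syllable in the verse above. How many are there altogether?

20

Line 1: whispering (3), bloom (1), down (1), its (1), sky (1) → 7
Line 2: wandering (3), bone (1), near (1), five (1), seed (1) → 7
Line 3: gentle (2), foam (1), in (1), one (1), silk (1) → 6
Total: 7 + 7 + 6 = 20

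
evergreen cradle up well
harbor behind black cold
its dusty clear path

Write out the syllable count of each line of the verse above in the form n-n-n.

Line 1: "evergreen cradle up well": 3+2+1+1 = 7
Line 2: "harbor behind black cold": 2+2+1+1 = 6
Line 3: "its dusty clear path": 1+2+1+1 = 5

7-6-5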